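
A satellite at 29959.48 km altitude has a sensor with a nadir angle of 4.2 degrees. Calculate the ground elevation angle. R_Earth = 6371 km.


r = R_E + alt = 36330.4800 km
Law of sines in the satellite / Earth-center / ground-point triangle:
  sin(nadir)/R_E = sin(90 + el)/r  =>  cos(el) = (r/R_E)*sin(nadir)
cos(el) = (36330.4800 / 6371.0000) * sin(4.2 deg) = 0.4176391
el = arccos(0.4176391) = 65.3144 deg
(Earth-central angle = 90 - nadir - el = 20.4856 deg)

65.3144 degrees


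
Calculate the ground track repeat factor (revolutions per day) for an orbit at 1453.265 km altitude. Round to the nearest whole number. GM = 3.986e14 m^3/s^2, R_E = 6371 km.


r = 7.824265e+06 m
T = 2*pi*sqrt(r^3/mu) = 6887.7369 s = 114.7956 min
revs/day = 1440 / 114.7956 = 12.5440
Rounded: 13 revolutions per day

13 revolutions per day


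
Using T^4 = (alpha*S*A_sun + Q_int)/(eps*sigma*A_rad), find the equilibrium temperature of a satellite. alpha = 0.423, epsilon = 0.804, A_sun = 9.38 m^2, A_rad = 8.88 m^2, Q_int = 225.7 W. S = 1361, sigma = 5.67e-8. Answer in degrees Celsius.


Numerator = alpha*S*A_sun + Q_int = 0.423*1361*9.38 + 225.7 = 5625.7941 W
Denominator = eps*sigma*A_rad = 0.804*5.67e-8*8.88 = 4.0481078e-07 W/K^4
T^4 = 1.3897343e+10 K^4
T = 343.3467 K = 70.1967 C

70.1967 degrees Celsius


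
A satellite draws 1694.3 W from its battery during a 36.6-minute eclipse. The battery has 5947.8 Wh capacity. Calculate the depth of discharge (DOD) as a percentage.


E_used = P * t / 60 = 1694.3 * 36.6 / 60 = 1033.5230 Wh
DOD = E_used / E_total * 100 = 1033.5230 / 5947.8 * 100
DOD = 17.3766 %

17.3766 %


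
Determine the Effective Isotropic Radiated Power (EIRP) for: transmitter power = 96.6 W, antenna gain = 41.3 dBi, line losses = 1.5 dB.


Pt = 96.6 W = 19.8498 dBW
EIRP = Pt_dBW + Gt - losses = 19.8498 + 41.3 - 1.5 = 59.6498 dBW

59.6498 dBW


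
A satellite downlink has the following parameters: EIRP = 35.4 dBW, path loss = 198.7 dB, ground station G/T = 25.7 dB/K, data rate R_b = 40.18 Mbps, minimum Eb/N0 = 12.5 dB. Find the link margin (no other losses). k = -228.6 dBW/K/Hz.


C/N0 = EIRP - FSPL + G/T - k = 35.4 - 198.7 + 25.7 - (-228.6)
C/N0 = 91.0000 dB-Hz
R_b = 40.18 Mbps = 4.018e+07 bps -> 10*log10(R_b) = 76.0401 dB-Hz
Eb/N0 = C/N0 - 10*log10(R_b) = 91.0000 - 76.0401 = 14.9599 dB
Margin = Eb/N0 - Eb/N0_req = 14.9599 - 12.5 = 2.4599 dB (link closes)

2.4599 dB


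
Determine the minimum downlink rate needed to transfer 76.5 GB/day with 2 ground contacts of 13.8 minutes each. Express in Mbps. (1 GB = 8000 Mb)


total contact time = 2 * 13.8 * 60 = 1656.0000 s
data = 76.5 GB = 612000.0000 Mb
rate = 612000.0000 / 1656.0000 = 369.5652 Mbps

369.5652 Mbps


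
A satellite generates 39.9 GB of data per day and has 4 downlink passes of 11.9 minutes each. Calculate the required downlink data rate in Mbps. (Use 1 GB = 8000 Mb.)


total contact time = 4 * 11.9 * 60 = 2856.0000 s
data = 39.9 GB = 319200.0000 Mb
rate = 319200.0000 / 2856.0000 = 111.7647 Mbps

111.7647 Mbps


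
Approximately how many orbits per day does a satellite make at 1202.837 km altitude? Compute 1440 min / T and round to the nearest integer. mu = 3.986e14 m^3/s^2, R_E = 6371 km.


r = 7.573837e+06 m
T = 2*pi*sqrt(r^3/mu) = 6559.7177 s = 109.3286 min
revs/day = 1440 / 109.3286 = 13.1713
Rounded: 13 revolutions per day

13 revolutions per day


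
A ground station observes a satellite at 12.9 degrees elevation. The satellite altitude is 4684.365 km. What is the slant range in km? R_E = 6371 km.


h = 4684.365 km, el = 12.9 deg
d = -R_E*sin(el) + sqrt((R_E*sin(el))^2 + 2*R_E*h + h^2)
d = -6371.0000*sin(0.2251475) + sqrt((6371.0000*0.2232501)^2 + 2*6371.0000*4684.365 + 4684.365^2)
d = 7723.9551 km

7723.9551 km


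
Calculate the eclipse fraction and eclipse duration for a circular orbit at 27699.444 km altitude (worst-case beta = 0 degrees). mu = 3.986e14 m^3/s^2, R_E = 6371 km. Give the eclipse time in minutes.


r = 34070.4440 km
T = 1043.1017 min
Eclipse fraction = arcsin(R_E/r)/pi = arcsin(6371.0000/34070.4440)/pi
= arcsin(0.1869949)/pi = 0.05987479
Eclipse duration = 0.05987479 * 1043.1017 = 62.4555 min

62.4555 minutes


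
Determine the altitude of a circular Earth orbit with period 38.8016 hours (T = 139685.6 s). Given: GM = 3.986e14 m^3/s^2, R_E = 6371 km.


T = 139685.6 s
r = (mu*T^2/(4*pi^2))^(1/3) = (3.986e14 * 139685.6^2 / (4*pi^2))^(1/3)
r = 5.8187131e+07 m = 58187.1310 km
alt = r - R_E = 58187.1310 - 6371 = 51816.1310 km

51816.1310 km


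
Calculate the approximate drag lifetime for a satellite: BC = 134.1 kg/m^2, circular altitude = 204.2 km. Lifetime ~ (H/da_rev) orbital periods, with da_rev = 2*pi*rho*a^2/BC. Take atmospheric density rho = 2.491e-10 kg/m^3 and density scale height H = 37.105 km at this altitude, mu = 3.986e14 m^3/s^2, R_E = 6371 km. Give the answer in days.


a = R_E + alt = 6575.2000 km = 6.5752e+06 m
da_rev = 2*pi*rho*a^2/BC = 2*pi*2.491e-10*(6.5752e+06)^2/134.1 = 504.594779 m per revolution
N = H/da_rev = 37105.0000 m / 504.594779 m = 73.5343 revolutions
P = 2*pi*sqrt(a^3/mu) = 5306.0907 s
lifetime = N*P = 73.5343 * 5306.0907 = 390179.4169 s = 4.5160 days

4.5160 days


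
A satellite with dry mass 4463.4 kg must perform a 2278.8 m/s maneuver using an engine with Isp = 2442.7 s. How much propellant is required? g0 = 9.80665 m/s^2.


ve = Isp * g0 = 2442.7 * 9.80665 = 23954.703955 m/s
mass ratio = exp(dv/ve) = exp(2278.8/23954.703955) = 1.09980132
m_prop = m_dry * (mr - 1) = 4463.4 * (1.09980132 - 1)
m_prop = 445.4532 kg

445.4532 kg


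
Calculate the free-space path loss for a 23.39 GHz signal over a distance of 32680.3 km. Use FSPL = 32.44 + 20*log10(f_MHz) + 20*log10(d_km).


f = 23.39 GHz = 23390.0000 MHz
d = 32680.3 km
FSPL = 32.44 + 20*log10(23390.0000) + 20*log10(32680.3)
FSPL = 32.44 + 87.3806 + 90.2857
FSPL = 210.1063 dB

210.1063 dB


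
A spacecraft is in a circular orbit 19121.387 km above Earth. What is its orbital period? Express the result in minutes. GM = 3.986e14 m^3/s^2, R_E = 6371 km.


r = 25492.3870 km = 2.5492387e+07 m
T = 2*pi*sqrt(r^3/mu) = 2*pi*sqrt(1.6566528e+22 / 3.986e14)
T = 40506.7104 s = 675.1118 min

675.1118 minutes


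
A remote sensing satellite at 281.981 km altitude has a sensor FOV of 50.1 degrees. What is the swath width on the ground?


FOV = 50.1 deg = 0.87441 rad
swath = 2 * alt * tan(FOV/2) = 2 * 281.981 * tan(0.437205)
swath = 2 * 281.981 * 0.4673705
swath = 263.5792 km

263.5792 km


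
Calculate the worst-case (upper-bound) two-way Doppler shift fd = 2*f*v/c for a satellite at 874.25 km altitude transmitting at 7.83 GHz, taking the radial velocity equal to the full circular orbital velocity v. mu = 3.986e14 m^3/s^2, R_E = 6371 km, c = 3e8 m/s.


r = 7.24525e+06 m
v = sqrt(mu/r) = 7417.2336 m/s (worst-case radial velocity)
f = 7.83 GHz = 7.83e+09 Hz
fd = 2*f*v/c = 2*7.83e+09*7417.2336/3.0e+08
fd = 387179.5961 Hz

387179.5961 Hz


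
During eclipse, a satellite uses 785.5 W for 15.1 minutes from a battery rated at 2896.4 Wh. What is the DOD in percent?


E_used = P * t / 60 = 785.5 * 15.1 / 60 = 197.6842 Wh
DOD = E_used / E_total * 100 = 197.6842 / 2896.4 * 100
DOD = 6.8252 %

6.8252 %


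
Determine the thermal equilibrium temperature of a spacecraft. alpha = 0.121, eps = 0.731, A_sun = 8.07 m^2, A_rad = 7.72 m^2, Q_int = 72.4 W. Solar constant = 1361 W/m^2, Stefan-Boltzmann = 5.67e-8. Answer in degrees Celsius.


Numerator = alpha*S*A_sun + Q_int = 0.121*1361*8.07 + 72.4 = 1401.3757 W
Denominator = eps*sigma*A_rad = 0.731*5.67e-8*7.72 = 3.1997624e-07 W/K^4
T^4 = 4.3796241e+09 K^4
T = 257.2523 K = -15.8977 C

-15.8977 degrees Celsius


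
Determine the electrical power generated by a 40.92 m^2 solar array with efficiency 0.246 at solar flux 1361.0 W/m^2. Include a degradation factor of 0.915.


P = area * eta * S * degradation
P = 40.92 * 0.246 * 1361.0 * 0.915
P = 12535.7393 W

12535.7393 W


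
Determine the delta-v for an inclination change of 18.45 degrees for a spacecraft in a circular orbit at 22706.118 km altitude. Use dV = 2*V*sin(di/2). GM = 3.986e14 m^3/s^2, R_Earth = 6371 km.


r = 29077.1180 km = 2.9077118e+07 m
V = sqrt(mu/r) = 3702.4821 m/s
di = 18.45 deg = 0.3220132 rad
dV = 2*V*sin(di/2) = 2*3702.4821*sin(0.1610066)
dV = 1187.1038 m/s = 1.1871 km/s

1.1871 km/s


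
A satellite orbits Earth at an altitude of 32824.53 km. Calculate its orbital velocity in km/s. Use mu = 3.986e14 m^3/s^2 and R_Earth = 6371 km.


r = R_E + alt = 6371.0 + 32824.53 = 39195.5300 km = 3.919553e+07 m
v = sqrt(mu/r) = sqrt(3.986e14 / 3.919553e+07) = 3188.9696 m/s = 3.1890 km/s

3.1890 km/s


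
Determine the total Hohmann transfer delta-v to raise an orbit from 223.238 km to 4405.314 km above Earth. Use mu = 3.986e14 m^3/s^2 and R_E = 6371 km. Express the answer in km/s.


r1 = 6594.2380 km = 6.594238e+06 m
r2 = 10776.3140 km = 1.0776314e+07 m
dv1 = sqrt(mu/r1)*(sqrt(2*r2/(r1+r2)) - 1) = 885.4861 m/s
dv2 = sqrt(mu/r2)*(1 - sqrt(2*r1/(r1+r2))) = 782.4522 m/s
total dv = |dv1| + |dv2| = 885.4861 + 782.4522 = 1667.9382 m/s = 1.6679 km/s

1.6679 km/s


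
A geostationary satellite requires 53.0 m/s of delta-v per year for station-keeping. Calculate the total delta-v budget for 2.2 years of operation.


dV = rate * years = 53.0 * 2.2
dV = 116.6000 m/s

116.6000 m/s


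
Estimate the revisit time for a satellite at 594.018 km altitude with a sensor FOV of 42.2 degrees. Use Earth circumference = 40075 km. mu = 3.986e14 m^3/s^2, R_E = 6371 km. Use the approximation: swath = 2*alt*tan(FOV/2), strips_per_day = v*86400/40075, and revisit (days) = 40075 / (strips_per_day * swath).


swath = 2*594.018*tan(0.3682645) = 458.4249 km
v = sqrt(mu/r) = 7564.9755 m/s = 7.5650 km/s
strips/day = v*86400/40075 = 7.5650*86400/40075 = 16.3098
coverage/day = strips * swath = 16.3098 * 458.4249 = 7476.8036 km
revisit = 40075 / 7476.8036 = 5.3599 days

5.3599 days


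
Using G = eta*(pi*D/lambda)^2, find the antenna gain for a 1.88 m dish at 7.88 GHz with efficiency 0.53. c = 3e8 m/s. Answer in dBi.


lambda = c/f = 3e8 / 7.88e+09 = 0.03807107 m
G = eta*(pi*D/lambda)^2 = 0.53*(pi*1.88/0.03807107)^2
G = 12755.6102 (linear)
G = 10*log10(12755.6102) = 41.0570 dBi

41.0570 dBi


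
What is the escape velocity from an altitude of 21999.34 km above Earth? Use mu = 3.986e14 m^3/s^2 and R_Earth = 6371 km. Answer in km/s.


r = 6371.0 + 21999.34 = 28370.3400 km = 2.837034e+07 m
v_esc = sqrt(2*mu/r) = sqrt(2*3.986e14 / 2.837034e+07)
v_esc = 5300.9215 m/s = 5.3009 km/s

5.3009 km/s


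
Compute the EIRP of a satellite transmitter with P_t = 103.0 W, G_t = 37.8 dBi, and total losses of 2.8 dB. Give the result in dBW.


Pt = 103.0 W = 20.1284 dBW
EIRP = Pt_dBW + Gt - losses = 20.1284 + 37.8 - 2.8 = 55.1284 dBW

55.1284 dBW


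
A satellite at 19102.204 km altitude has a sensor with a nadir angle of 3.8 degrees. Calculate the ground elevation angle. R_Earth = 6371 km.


r = R_E + alt = 25473.2040 km
Law of sines in the satellite / Earth-center / ground-point triangle:
  sin(nadir)/R_E = sin(90 + el)/r  =>  cos(el) = (r/R_E)*sin(nadir)
cos(el) = (25473.2040 / 6371.0000) * sin(3.8 deg) = 0.2649833
el = arccos(0.2649833) = 74.6340 deg
(Earth-central angle = 90 - nadir - el = 11.5660 deg)

74.6340 degrees


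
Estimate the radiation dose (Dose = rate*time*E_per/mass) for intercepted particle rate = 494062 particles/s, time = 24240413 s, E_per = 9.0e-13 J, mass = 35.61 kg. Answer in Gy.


Total energy deposited = rate * time * E_per
  = 494062 * 24240413 * 9.0e-13 = 10.7786 J
Dose = E_total / mass = 10.7786 / 35.61
Dose = 0.3026858 Gy

0.3027 Gy


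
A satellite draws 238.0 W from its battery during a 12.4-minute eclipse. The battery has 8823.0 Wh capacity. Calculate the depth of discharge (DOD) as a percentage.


E_used = P * t / 60 = 238.0 * 12.4 / 60 = 49.1867 Wh
DOD = E_used / E_total * 100 = 49.1867 / 8823.0 * 100
DOD = 0.5574823 %

0.5575 %


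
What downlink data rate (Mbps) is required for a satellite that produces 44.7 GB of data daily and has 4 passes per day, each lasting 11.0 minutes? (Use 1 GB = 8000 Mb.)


total contact time = 4 * 11.0 * 60 = 2640.0000 s
data = 44.7 GB = 357600.0000 Mb
rate = 357600.0000 / 2640.0000 = 135.4545 Mbps

135.4545 Mbps


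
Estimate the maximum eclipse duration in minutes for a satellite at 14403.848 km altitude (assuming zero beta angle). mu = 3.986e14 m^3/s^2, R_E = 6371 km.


r = 20774.8480 km
T = 496.6687 min
Eclipse fraction = arcsin(R_E/r)/pi = arcsin(6371.0000/20774.8480)/pi
= arcsin(0.3066689)/pi = 0.09921443
Eclipse duration = 0.09921443 * 496.6687 = 49.2767 min

49.2767 minutes


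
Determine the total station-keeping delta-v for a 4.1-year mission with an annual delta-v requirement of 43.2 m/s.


dV = rate * years = 43.2 * 4.1
dV = 177.1200 m/s

177.1200 m/s


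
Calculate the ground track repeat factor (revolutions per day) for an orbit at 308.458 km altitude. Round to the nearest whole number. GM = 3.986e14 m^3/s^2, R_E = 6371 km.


r = 6.679458e+06 m
T = 2*pi*sqrt(r^3/mu) = 5432.7917 s = 90.5465 min
revs/day = 1440 / 90.5465 = 15.9034
Rounded: 16 revolutions per day

16 revolutions per day


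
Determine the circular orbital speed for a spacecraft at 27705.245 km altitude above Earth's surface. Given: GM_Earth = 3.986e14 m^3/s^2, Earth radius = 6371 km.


r = R_E + alt = 6371.0 + 27705.245 = 34076.2450 km = 3.4076245e+07 m
v = sqrt(mu/r) = sqrt(3.986e14 / 3.4076245e+07) = 3420.1313 m/s = 3.4201 km/s

3.4201 km/s


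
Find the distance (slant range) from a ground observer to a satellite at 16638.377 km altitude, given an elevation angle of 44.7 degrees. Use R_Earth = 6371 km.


h = 16638.377 km, el = 44.7 deg
d = -R_E*sin(el) + sqrt((R_E*sin(el))^2 + 2*R_E*h + h^2)
d = -6371.0000*sin(0.7801622) + sqrt((6371.0000*0.7033947)^2 + 2*6371.0000*16638.377 + 16638.377^2)
d = 18078.0182 km

18078.0182 km


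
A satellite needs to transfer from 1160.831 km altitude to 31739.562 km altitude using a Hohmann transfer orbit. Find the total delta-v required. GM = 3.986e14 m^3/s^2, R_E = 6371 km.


r1 = 7531.8310 km = 7.531831e+06 m
r2 = 38110.5620 km = 3.8110562e+07 m
dv1 = sqrt(mu/r1)*(sqrt(2*r2/(r1+r2)) - 1) = 2126.1971 m/s
dv2 = sqrt(mu/r2)*(1 - sqrt(2*r1/(r1+r2))) = 1376.1242 m/s
total dv = |dv1| + |dv2| = 2126.1971 + 1376.1242 = 3502.3213 m/s = 3.5023 km/s

3.5023 km/s


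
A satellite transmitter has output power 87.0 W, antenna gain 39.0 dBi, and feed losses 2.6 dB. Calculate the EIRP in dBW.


Pt = 87.0 W = 19.3952 dBW
EIRP = Pt_dBW + Gt - losses = 19.3952 + 39.0 - 2.6 = 55.7952 dBW

55.7952 dBW


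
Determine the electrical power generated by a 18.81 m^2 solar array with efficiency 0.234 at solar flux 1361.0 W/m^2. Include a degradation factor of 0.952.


P = area * eta * S * degradation
P = 18.81 * 0.234 * 1361.0 * 0.952
P = 5702.9521 W

5702.9521 W


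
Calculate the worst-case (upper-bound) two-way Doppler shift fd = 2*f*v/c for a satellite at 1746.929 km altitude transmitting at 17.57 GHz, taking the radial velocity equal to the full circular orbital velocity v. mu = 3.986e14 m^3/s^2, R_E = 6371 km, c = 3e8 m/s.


r = 8.117929e+06 m
v = sqrt(mu/r) = 7007.2244 m/s (worst-case radial velocity)
f = 17.57 GHz = 1.757e+10 Hz
fd = 2*f*v/c = 2*1.757e+10*7007.2244/3.0e+08
fd = 820779.5462 Hz

820779.5462 Hz


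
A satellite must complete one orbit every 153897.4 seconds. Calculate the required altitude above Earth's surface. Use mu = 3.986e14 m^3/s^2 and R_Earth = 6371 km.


T = 153897.4 s
r = (mu*T^2/(4*pi^2))^(1/3) = (3.986e14 * 153897.4^2 / (4*pi^2))^(1/3)
r = 6.2069756e+07 m = 62069.7564 km
alt = r - R_E = 62069.7564 - 6371 = 55698.7564 km

55698.7564 km


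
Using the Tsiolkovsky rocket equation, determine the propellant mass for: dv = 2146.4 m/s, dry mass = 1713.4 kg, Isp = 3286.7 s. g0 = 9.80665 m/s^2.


ve = Isp * g0 = 3286.7 * 9.80665 = 32231.516555 m/s
mass ratio = exp(dv/ve) = exp(2146.4/32231.516555) = 1.06886058
m_prop = m_dry * (mr - 1) = 1713.4 * (1.06886058 - 1)
m_prop = 117.9857 kg

117.9857 kg


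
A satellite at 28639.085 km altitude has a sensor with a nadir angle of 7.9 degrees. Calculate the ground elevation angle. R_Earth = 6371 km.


r = R_E + alt = 35010.0850 km
Law of sines in the satellite / Earth-center / ground-point triangle:
  sin(nadir)/R_E = sin(90 + el)/r  =>  cos(el) = (r/R_E)*sin(nadir)
cos(el) = (35010.0850 / 6371.0000) * sin(7.9 deg) = 0.7552888
el = arccos(0.7552888) = 40.9494 deg
(Earth-central angle = 90 - nadir - el = 41.1506 deg)

40.9494 degrees


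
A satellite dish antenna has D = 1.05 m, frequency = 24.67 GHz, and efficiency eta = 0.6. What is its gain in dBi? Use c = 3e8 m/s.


lambda = c/f = 3e8 / 2.467e+10 = 0.01216052 m
G = eta*(pi*D/lambda)^2 = 0.6*(pi*1.05/0.01216052)^2
G = 44149.4587 (linear)
G = 10*log10(44149.4587) = 46.4493 dBi

46.4493 dBi


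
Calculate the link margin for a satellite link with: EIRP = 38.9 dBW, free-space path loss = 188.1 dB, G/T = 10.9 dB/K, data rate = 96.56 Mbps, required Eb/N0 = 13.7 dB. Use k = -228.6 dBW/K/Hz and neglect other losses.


C/N0 = EIRP - FSPL + G/T - k = 38.9 - 188.1 + 10.9 - (-228.6)
C/N0 = 90.3000 dB-Hz
R_b = 96.56 Mbps = 9.656e+07 bps -> 10*log10(R_b) = 79.8480 dB-Hz
Eb/N0 = C/N0 - 10*log10(R_b) = 90.3000 - 79.8480 = 10.4520 dB
Margin = Eb/N0 - Eb/N0_req = 10.4520 - 13.7 = -3.2480 dB (negative margin: link does not close)

-3.2480 dB


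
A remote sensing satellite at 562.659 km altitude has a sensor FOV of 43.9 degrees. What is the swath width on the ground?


FOV = 43.9 deg = 0.7661995 rad
swath = 2 * alt * tan(FOV/2) = 2 * 562.659 * tan(0.3830998)
swath = 2 * 562.659 * 0.4030115
swath = 453.5161 km

453.5161 km


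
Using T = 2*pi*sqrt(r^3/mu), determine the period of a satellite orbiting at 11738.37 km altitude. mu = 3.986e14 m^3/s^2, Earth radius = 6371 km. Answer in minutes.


r = 18109.3700 km = 1.810937e+07 m
T = 2*pi*sqrt(r^3/mu) = 2*pi*sqrt(5.9389549e+21 / 3.986e14)
T = 24253.0429 s = 404.2174 min

404.2174 minutes


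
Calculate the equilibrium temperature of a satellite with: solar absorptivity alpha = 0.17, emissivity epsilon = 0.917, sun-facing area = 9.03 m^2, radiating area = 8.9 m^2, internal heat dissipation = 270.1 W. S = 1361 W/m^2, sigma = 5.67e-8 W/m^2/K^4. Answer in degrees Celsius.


Numerator = alpha*S*A_sun + Q_int = 0.17*1361*9.03 + 270.1 = 2359.3711 W
Denominator = eps*sigma*A_rad = 0.917*5.67e-8*8.9 = 4.6274571e-07 W/K^4
T^4 = 5.0986342e+09 K^4
T = 267.2166 K = -5.9334 C

-5.9334 degrees Celsius


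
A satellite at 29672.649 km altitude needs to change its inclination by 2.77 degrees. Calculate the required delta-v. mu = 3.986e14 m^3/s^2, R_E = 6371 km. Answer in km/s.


r = 36043.6490 km = 3.6043649e+07 m
V = sqrt(mu/r) = 3325.4795 m/s
di = 2.77 deg = 0.04834562 rad
dV = 2*V*sin(di/2) = 2*3325.4795*sin(0.02417281)
dV = 160.7567 m/s = 0.1607567 km/s

0.1608 km/s


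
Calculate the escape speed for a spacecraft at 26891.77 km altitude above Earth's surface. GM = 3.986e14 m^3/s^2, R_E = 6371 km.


r = 6371.0 + 26891.77 = 33262.7700 km = 3.326277e+07 m
v_esc = sqrt(2*mu/r) = sqrt(2*3.986e14 / 3.326277e+07)
v_esc = 4895.5832 m/s = 4.8956 km/s

4.8956 km/s


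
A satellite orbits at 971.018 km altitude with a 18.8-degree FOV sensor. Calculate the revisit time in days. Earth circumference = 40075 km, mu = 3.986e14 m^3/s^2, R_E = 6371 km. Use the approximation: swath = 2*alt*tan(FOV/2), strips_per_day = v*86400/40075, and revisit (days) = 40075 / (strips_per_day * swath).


swath = 2*971.018*tan(0.1640609) = 321.5020 km
v = sqrt(mu/r) = 7368.1918 m/s = 7.3682 km/s
strips/day = v*86400/40075 = 7.3682*86400/40075 = 15.8855
coverage/day = strips * swath = 15.8855 * 321.5020 = 5107.2225 km
revisit = 40075 / 5107.2225 = 7.8467 days

7.8467 days


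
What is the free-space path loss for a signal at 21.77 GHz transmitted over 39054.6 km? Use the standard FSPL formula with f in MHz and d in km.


f = 21.77 GHz = 21770.0000 MHz
d = 39054.6 km
FSPL = 32.44 + 20*log10(21770.0000) + 20*log10(39054.6)
FSPL = 32.44 + 86.7572 + 91.8334
FSPL = 211.0306 dB

211.0306 dB


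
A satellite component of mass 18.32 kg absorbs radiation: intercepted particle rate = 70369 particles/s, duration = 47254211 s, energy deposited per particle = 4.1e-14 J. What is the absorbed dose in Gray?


Total energy deposited = rate * time * E_per
  = 70369 * 47254211 * 4.1e-14 = 0.1363345 J
Dose = E_total / mass = 0.1363345 / 18.32
Dose = 0.007441839 Gy

0.0074 Gy


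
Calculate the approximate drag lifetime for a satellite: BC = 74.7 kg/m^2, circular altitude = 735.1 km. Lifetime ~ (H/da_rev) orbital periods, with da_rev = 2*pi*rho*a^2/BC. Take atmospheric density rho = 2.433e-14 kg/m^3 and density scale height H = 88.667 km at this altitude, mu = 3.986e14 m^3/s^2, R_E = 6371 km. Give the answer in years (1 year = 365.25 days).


a = R_E + alt = 7106.1000 km = 7.1061e+06 m
da_rev = 2*pi*rho*a^2/BC = 2*pi*2.433e-14*(7.1061e+06)^2/74.7 = 0.103338941 m per revolution
N = H/da_rev = 88667.0000 m / 0.103338941 m = 858021.1823 revolutions
P = 2*pi*sqrt(a^3/mu) = 5961.5363 s
lifetime = N*P = 858021.1823 * 5961.5363 = 5.1151244e+09 s = 59202.8291 days
years = 59202.8291 / 365.25 = 162.0885 years

162.0885 years


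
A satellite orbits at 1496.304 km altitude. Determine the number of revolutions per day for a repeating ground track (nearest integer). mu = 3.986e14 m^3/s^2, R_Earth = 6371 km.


r = 7.867304e+06 m
T = 2*pi*sqrt(r^3/mu) = 6944.6461 s = 115.7441 min
revs/day = 1440 / 115.7441 = 12.4412
Rounded: 12 revolutions per day

12 revolutions per day


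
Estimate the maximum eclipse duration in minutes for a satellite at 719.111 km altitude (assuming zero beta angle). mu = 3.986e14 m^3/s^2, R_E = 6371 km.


r = 7090.1110 km
T = 99.0238 min
Eclipse fraction = arcsin(R_E/r)/pi = arcsin(6371.0000/7090.1110)/pi
= arcsin(0.8985755)/pi = 0.3553969
Eclipse duration = 0.3553969 * 99.0238 = 35.1928 min

35.1928 minutes


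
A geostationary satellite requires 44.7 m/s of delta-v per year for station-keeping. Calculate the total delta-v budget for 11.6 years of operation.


dV = rate * years = 44.7 * 11.6
dV = 518.5200 m/s

518.5200 m/s


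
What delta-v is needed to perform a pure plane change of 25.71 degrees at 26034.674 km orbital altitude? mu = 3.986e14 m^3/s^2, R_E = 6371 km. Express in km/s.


r = 32405.6740 km = 3.2405674e+07 m
V = sqrt(mu/r) = 3507.1805 m/s
di = 25.71 deg = 0.4487242 rad
dV = 2*V*sin(di/2) = 2*3507.1805*sin(0.2243621)
dV = 1560.5864 m/s = 1.5606 km/s

1.5606 km/s


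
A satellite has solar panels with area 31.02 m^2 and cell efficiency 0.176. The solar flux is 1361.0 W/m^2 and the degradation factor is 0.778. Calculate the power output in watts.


P = area * eta * S * degradation
P = 31.02 * 0.176 * 1361.0 * 0.778
P = 5780.8564 W

5780.8564 W


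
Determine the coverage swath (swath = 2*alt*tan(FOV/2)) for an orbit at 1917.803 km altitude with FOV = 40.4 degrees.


FOV = 40.4 deg = 0.705113 rad
swath = 2 * alt * tan(FOV/2) = 2 * 1917.803 * tan(0.3525565)
swath = 2 * 1917.803 * 0.3679284
swath = 1411.2282 km

1411.2282 km


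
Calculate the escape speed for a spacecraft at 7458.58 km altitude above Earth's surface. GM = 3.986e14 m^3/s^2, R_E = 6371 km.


r = 6371.0 + 7458.58 = 13829.5800 km = 1.382958e+07 m
v_esc = sqrt(2*mu/r) = sqrt(2*3.986e14 / 1.382958e+07)
v_esc = 7592.4012 m/s = 7.5924 km/s

7.5924 km/s


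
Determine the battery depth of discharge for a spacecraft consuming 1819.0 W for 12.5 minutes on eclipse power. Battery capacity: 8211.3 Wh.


E_used = P * t / 60 = 1819.0 * 12.5 / 60 = 378.9583 Wh
DOD = E_used / E_total * 100 = 378.9583 / 8211.3 * 100
DOD = 4.6151 %

4.6151 %


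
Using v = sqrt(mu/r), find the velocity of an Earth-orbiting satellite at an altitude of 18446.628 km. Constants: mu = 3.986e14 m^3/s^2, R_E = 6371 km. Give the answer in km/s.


r = R_E + alt = 6371.0 + 18446.628 = 24817.6280 km = 2.4817628e+07 m
v = sqrt(mu/r) = sqrt(3.986e14 / 2.4817628e+07) = 4007.6382 m/s = 4.0076 km/s

4.0076 km/s


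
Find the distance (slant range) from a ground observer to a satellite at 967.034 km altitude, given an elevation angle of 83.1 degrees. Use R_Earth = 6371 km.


h = 967.034 km, el = 83.1 deg
d = -R_E*sin(el) + sqrt((R_E*sin(el))^2 + 2*R_E*h + h^2)
d = -6371.0000*sin(1.4504) + sqrt((6371.0000*0.9927573)^2 + 2*6371.0000*967.034 + 967.034^2)
d = 973.1508 km

973.1508 km


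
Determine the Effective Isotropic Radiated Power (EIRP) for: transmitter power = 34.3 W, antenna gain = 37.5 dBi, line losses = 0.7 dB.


Pt = 34.3 W = 15.3529 dBW
EIRP = Pt_dBW + Gt - losses = 15.3529 + 37.5 - 0.7 = 52.1529 dBW

52.1529 dBW


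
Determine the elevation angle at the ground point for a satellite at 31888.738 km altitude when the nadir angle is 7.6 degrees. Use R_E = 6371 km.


r = R_E + alt = 38259.7380 km
Law of sines in the satellite / Earth-center / ground-point triangle:
  sin(nadir)/R_E = sin(90 + el)/r  =>  cos(el) = (r/R_E)*sin(nadir)
cos(el) = (38259.7380 / 6371.0000) * sin(7.6 deg) = 0.7942387
el = arccos(0.7942387) = 37.4166 deg
(Earth-central angle = 90 - nadir - el = 44.9834 deg)

37.4166 degrees


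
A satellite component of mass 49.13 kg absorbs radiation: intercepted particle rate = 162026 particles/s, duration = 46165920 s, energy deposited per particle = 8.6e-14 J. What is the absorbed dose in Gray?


Total energy deposited = rate * time * E_per
  = 162026 * 46165920 * 8.6e-14 = 0.6432868 J
Dose = E_total / mass = 0.6432868 / 49.13
Dose = 0.01309356 Gy

0.0131 Gy


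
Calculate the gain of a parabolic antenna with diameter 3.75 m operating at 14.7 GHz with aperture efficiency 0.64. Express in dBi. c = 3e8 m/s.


lambda = c/f = 3e8 / 1.47e+10 = 0.02040816 m
G = eta*(pi*D/lambda)^2 = 0.64*(pi*3.75/0.02040816)^2
G = 213272.2815 (linear)
G = 10*log10(213272.2815) = 53.2893 dBi

53.2893 dBi


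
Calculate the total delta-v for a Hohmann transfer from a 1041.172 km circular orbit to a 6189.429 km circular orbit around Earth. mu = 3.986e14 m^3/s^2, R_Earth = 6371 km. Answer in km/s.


r1 = 7412.1720 km = 7.412172e+06 m
r2 = 12560.4290 km = 1.2560429e+07 m
dv1 = sqrt(mu/r1)*(sqrt(2*r2/(r1+r2)) - 1) = 891.0009 m/s
dv2 = sqrt(mu/r2)*(1 - sqrt(2*r1/(r1+r2))) = 780.0491 m/s
total dv = |dv1| + |dv2| = 891.0009 + 780.0491 = 1671.0500 m/s = 1.6710 km/s

1.6710 km/s


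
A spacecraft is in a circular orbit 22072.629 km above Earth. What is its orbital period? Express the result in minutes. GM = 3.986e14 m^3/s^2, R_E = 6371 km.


r = 28443.6290 km = 2.8443629e+07 m
T = 2*pi*sqrt(r^3/mu) = 2*pi*sqrt(2.3012034e+22 / 3.986e14)
T = 47740.6941 s = 795.6782 min

795.6782 minutes


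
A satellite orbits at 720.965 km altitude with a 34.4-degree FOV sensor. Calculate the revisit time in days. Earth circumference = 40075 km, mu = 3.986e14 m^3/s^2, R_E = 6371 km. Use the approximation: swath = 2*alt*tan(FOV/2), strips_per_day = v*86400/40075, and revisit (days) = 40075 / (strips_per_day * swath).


swath = 2*720.965*tan(0.3001966) = 446.3519 km
v = sqrt(mu/r) = 7496.9628 m/s = 7.4970 km/s
strips/day = v*86400/40075 = 7.4970*86400/40075 = 16.1631
coverage/day = strips * swath = 16.1631 * 446.3519 = 7214.4454 km
revisit = 40075 / 7214.4454 = 5.5548 days

5.5548 days


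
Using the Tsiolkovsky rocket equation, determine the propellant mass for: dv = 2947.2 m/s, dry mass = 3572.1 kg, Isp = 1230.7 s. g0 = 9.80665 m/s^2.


ve = Isp * g0 = 1230.7 * 9.80665 = 12069.044155 m/s
mass ratio = exp(dv/ve) = exp(2947.2/12069.044155) = 1.27659322
m_prop = m_dry * (mr - 1) = 3572.1 * (1.27659322 - 1)
m_prop = 988.0186 kg

988.0186 kg


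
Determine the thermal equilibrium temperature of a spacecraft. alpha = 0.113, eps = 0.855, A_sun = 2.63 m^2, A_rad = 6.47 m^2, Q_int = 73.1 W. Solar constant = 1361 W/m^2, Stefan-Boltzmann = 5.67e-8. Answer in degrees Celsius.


Numerator = alpha*S*A_sun + Q_int = 0.113*1361*2.63 + 73.1 = 477.5756 W
Denominator = eps*sigma*A_rad = 0.855*5.67e-8*6.47 = 3.136559e-07 W/K^4
T^4 = 1.52261e+09 K^4
T = 197.5364 K = -75.6136 C

-75.6136 degrees Celsius


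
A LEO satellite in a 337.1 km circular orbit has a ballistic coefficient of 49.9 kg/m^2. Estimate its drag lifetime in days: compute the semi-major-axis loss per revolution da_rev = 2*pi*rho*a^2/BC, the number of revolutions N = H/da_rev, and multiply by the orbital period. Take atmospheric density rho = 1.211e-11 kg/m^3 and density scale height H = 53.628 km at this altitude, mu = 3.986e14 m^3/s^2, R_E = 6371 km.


a = R_E + alt = 6708.1000 km = 6.7081e+06 m
da_rev = 2*pi*rho*a^2/BC = 2*pi*1.211e-11*(6.7081e+06)^2/49.9 = 68.615546 m per revolution
N = H/da_rev = 53628.0000 m / 68.615546 m = 781.5722 revolutions
P = 2*pi*sqrt(a^3/mu) = 5467.7735 s
lifetime = N*P = 781.5722 * 5467.7735 = 4.2734595e+06 s = 49.4613 days

49.4613 days


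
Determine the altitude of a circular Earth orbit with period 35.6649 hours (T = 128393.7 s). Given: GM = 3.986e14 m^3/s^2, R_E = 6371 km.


T = 128393.7 s
r = (mu*T^2/(4*pi^2))^(1/3) = (3.986e14 * 128393.7^2 / (4*pi^2))^(1/3)
r = 5.5007469e+07 m = 55007.4689 km
alt = r - R_E = 55007.4689 - 6371 = 48636.4689 km

48636.4689 km


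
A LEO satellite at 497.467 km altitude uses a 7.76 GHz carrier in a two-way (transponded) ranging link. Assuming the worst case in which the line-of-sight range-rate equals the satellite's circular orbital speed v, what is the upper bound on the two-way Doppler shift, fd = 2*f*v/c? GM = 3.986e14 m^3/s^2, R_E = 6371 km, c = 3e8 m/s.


r = 6.868467e+06 m
v = sqrt(mu/r) = 7617.9609 m/s (worst-case radial velocity)
f = 7.76 GHz = 7.76e+09 Hz
fd = 2*f*v/c = 2*7.76e+09*7617.9609/3.0e+08
fd = 394102.5105 Hz

394102.5105 Hz


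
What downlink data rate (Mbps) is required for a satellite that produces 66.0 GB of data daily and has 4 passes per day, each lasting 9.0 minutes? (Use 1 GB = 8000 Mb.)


total contact time = 4 * 9.0 * 60 = 2160.0000 s
data = 66.0 GB = 528000.0000 Mb
rate = 528000.0000 / 2160.0000 = 244.4444 Mbps

244.4444 Mbps


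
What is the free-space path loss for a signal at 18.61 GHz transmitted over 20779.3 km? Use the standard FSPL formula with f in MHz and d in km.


f = 18.61 GHz = 18610.0000 MHz
d = 20779.3 km
FSPL = 32.44 + 20*log10(18610.0000) + 20*log10(20779.3)
FSPL = 32.44 + 85.3949 + 86.3526
FSPL = 204.1875 dB

204.1875 dB


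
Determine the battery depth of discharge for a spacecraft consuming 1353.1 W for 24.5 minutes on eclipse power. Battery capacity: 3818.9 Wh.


E_used = P * t / 60 = 1353.1 * 24.5 / 60 = 552.5158 Wh
DOD = E_used / E_total * 100 = 552.5158 / 3818.9 * 100
DOD = 14.4679 %

14.4679 %


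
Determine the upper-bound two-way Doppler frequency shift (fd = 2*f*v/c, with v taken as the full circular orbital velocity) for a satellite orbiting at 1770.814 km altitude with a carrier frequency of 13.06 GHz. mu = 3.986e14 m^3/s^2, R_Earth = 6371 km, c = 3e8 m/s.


r = 8.141814e+06 m
v = sqrt(mu/r) = 6996.9385 m/s (worst-case radial velocity)
f = 13.06 GHz = 1.306e+10 Hz
fd = 2*f*v/c = 2*1.306e+10*6996.9385/3.0e+08
fd = 609200.1151 Hz

609200.1151 Hz


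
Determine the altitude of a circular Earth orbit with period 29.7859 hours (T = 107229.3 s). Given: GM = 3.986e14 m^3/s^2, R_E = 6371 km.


T = 107229.3 s
r = (mu*T^2/(4*pi^2))^(1/3) = (3.986e14 * 107229.3^2 / (4*pi^2))^(1/3)
r = 4.8782962e+07 m = 48782.9620 km
alt = r - R_E = 48782.9620 - 6371 = 42411.9620 km

42411.9620 km


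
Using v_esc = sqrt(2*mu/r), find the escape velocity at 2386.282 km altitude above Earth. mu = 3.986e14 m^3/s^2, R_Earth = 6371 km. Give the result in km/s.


r = 6371.0 + 2386.282 = 8757.2820 km = 8.757282e+06 m
v_esc = sqrt(2*mu/r) = sqrt(2*3.986e14 / 8.757282e+06)
v_esc = 9541.1116 m/s = 9.5411 km/s

9.5411 km/s


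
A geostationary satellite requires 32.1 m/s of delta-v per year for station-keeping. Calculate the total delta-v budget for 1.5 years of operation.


dV = rate * years = 32.1 * 1.5
dV = 48.1500 m/s

48.1500 m/s


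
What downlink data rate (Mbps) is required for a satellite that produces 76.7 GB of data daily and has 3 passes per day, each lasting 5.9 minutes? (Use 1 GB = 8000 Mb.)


total contact time = 3 * 5.9 * 60 = 1062.0000 s
data = 76.7 GB = 613600.0000 Mb
rate = 613600.0000 / 1062.0000 = 577.7778 Mbps

577.7778 Mbps


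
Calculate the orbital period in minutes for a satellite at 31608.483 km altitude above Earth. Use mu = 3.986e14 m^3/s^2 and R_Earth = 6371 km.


r = 37979.4830 km = 3.7979483e+07 m
T = 2*pi*sqrt(r^3/mu) = 2*pi*sqrt(5.4783168e+22 / 3.986e14)
T = 73660.5223 s = 1227.6754 min

1227.6754 minutes


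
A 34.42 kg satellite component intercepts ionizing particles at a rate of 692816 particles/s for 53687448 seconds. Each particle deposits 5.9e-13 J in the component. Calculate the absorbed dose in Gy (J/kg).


Total energy deposited = rate * time * E_per
  = 692816 * 53687448 * 5.9e-13 = 21.9454 J
Dose = E_total / mass = 21.9454 / 34.42
Dose = 0.6375758 Gy

0.6376 Gy


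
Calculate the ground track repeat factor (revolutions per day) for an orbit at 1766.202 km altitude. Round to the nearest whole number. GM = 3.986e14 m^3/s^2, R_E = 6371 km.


r = 8.137202e+06 m
T = 2*pi*sqrt(r^3/mu) = 7305.0613 s = 121.7510 min
revs/day = 1440 / 121.7510 = 11.8274
Rounded: 12 revolutions per day

12 revolutions per day


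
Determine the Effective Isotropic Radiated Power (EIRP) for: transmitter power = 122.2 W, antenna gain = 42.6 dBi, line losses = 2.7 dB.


Pt = 122.2 W = 20.8707 dBW
EIRP = Pt_dBW + Gt - losses = 20.8707 + 42.6 - 2.7 = 60.7707 dBW

60.7707 dBW


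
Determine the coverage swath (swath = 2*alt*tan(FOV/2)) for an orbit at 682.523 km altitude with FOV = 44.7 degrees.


FOV = 44.7 deg = 0.7801622 rad
swath = 2 * alt * tan(FOV/2) = 2 * 682.523 * tan(0.3900811)
swath = 2 * 682.523 * 0.4111497
swath = 561.2383 km

561.2383 km


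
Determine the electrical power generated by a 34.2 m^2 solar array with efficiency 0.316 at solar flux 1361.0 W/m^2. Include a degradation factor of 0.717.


P = area * eta * S * degradation
P = 34.2 * 0.316 * 1361.0 * 0.717
P = 10546.0656 W

10546.0656 W


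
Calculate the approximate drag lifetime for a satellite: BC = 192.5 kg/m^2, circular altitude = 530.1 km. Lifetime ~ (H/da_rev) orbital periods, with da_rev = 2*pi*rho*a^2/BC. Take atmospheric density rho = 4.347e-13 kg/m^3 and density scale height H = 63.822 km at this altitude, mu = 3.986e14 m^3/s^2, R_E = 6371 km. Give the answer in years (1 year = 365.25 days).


a = R_E + alt = 6901.1000 km = 6.9011e+06 m
da_rev = 2*pi*rho*a^2/BC = 2*pi*4.347e-13*(6.9011e+06)^2/192.5 = 0.675733447 m per revolution
N = H/da_rev = 63822.0000 m / 0.675733447 m = 94448.4845 revolutions
P = 2*pi*sqrt(a^3/mu) = 5705.4342 s
lifetime = N*P = 94448.4845 * 5705.4342 = 5.3886961e+08 s = 6236.9168 days
years = 6236.9168 / 365.25 = 17.0757 years

17.0757 years


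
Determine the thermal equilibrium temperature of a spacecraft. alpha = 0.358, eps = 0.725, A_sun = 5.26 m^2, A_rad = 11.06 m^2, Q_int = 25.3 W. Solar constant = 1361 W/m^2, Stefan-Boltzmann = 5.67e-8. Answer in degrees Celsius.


Numerator = alpha*S*A_sun + Q_int = 0.358*1361*5.26 + 25.3 = 2588.1719 W
Denominator = eps*sigma*A_rad = 0.725*5.67e-8*11.06 = 4.5464895e-07 W/K^4
T^4 = 5.692682e+09 K^4
T = 274.6814 K = 1.5314 C

1.5314 degrees Celsius


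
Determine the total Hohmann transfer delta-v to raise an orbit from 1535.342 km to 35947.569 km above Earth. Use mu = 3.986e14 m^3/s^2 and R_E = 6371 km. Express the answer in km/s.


r1 = 7906.3420 km = 7.906342e+06 m
r2 = 42318.5690 km = 4.2318569e+07 m
dv1 = sqrt(mu/r1)*(sqrt(2*r2/(r1+r2)) - 1) = 2116.8902 m/s
dv2 = sqrt(mu/r2)*(1 - sqrt(2*r1/(r1+r2))) = 1346.9919 m/s
total dv = |dv1| + |dv2| = 2116.8902 + 1346.9919 = 3463.8821 m/s = 3.4639 km/s

3.4639 km/s


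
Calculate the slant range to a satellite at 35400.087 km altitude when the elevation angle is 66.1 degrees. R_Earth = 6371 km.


h = 35400.087 km, el = 66.1 deg
d = -R_E*sin(el) + sqrt((R_E*sin(el))^2 + 2*R_E*h + h^2)
d = -6371.0000*sin(1.1537) + sqrt((6371.0000*0.914254)^2 + 2*6371.0000*35400.087 + 35400.087^2)
d = 35866.5502 km

35866.5502 km


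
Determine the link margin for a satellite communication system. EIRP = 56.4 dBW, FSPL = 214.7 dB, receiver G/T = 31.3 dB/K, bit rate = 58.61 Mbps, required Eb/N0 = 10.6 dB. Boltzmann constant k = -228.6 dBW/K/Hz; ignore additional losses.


C/N0 = EIRP - FSPL + G/T - k = 56.4 - 214.7 + 31.3 - (-228.6)
C/N0 = 101.6000 dB-Hz
R_b = 58.61 Mbps = 5.861e+07 bps -> 10*log10(R_b) = 77.6797 dB-Hz
Eb/N0 = C/N0 - 10*log10(R_b) = 101.6000 - 77.6797 = 23.9203 dB
Margin = Eb/N0 - Eb/N0_req = 23.9203 - 10.6 = 13.3203 dB (link closes)

13.3203 dB


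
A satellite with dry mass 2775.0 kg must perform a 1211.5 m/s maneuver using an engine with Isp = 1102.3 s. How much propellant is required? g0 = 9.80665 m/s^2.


ve = Isp * g0 = 1102.3 * 9.80665 = 10809.870295 m/s
mass ratio = exp(dv/ve) = exp(1211.5/10809.870295) = 1.11859507
m_prop = m_dry * (mr - 1) = 2775.0 * (1.11859507 - 1)
m_prop = 329.1013 kg

329.1013 kg


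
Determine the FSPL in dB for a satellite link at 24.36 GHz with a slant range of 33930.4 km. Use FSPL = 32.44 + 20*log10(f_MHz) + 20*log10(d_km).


f = 24.36 GHz = 24360.0000 MHz
d = 33930.4 km
FSPL = 32.44 + 20*log10(24360.0000) + 20*log10(33930.4)
FSPL = 32.44 + 87.7335 + 90.6118
FSPL = 210.7853 dB

210.7853 dB


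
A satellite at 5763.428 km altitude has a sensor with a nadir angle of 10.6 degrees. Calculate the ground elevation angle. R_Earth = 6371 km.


r = R_E + alt = 12134.4280 km
Law of sines in the satellite / Earth-center / ground-point triangle:
  sin(nadir)/R_E = sin(90 + el)/r  =>  cos(el) = (r/R_E)*sin(nadir)
cos(el) = (12134.4280 / 6371.0000) * sin(10.6 deg) = 0.3503601
el = arccos(0.3503601) = 69.4907 deg
(Earth-central angle = 90 - nadir - el = 9.9093 deg)

69.4907 degrees


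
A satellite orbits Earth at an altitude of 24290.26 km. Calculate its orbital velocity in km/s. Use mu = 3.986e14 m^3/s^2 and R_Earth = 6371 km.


r = R_E + alt = 6371.0 + 24290.26 = 30661.2600 km = 3.066126e+07 m
v = sqrt(mu/r) = sqrt(3.986e14 / 3.066126e+07) = 3605.5676 m/s = 3.6056 km/s

3.6056 km/s


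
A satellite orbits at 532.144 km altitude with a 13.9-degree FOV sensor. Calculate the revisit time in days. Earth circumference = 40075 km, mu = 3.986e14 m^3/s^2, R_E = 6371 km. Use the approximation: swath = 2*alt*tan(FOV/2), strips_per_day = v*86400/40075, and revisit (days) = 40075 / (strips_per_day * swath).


swath = 2*532.144*tan(0.1213004) = 129.7355 km
v = sqrt(mu/r) = 7598.8029 m/s = 7.5988 km/s
strips/day = v*86400/40075 = 7.5988*86400/40075 = 16.3827
coverage/day = strips * swath = 16.3827 * 129.7355 = 2125.4168 km
revisit = 40075 / 2125.4168 = 18.8551 days

18.8551 days


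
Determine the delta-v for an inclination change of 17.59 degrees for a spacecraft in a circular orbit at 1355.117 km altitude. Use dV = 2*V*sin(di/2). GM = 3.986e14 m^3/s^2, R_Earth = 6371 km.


r = 7726.1170 km = 7.726117e+06 m
V = sqrt(mu/r) = 7182.7046 m/s
di = 17.59 deg = 0.3070034 rad
dV = 2*V*sin(di/2) = 2*7182.7046*sin(0.1535017)
dV = 2196.4653 m/s = 2.1965 km/s

2.1965 km/s


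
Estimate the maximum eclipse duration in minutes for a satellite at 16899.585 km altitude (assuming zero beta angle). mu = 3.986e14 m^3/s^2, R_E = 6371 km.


r = 23270.5850 km
T = 588.8042 min
Eclipse fraction = arcsin(R_E/r)/pi = arcsin(6371.0000/23270.5850)/pi
= arcsin(0.2737791)/pi = 0.08827372
Eclipse duration = 0.08827372 * 588.8042 = 51.9759 min

51.9759 minutes


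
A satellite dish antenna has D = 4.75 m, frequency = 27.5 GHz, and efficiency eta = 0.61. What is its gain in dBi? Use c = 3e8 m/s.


lambda = c/f = 3e8 / 2.75e+10 = 0.01090909 m
G = eta*(pi*D/lambda)^2 = 0.61*(pi*4.75/0.01090909)^2
G = 1.1414048e+06 (linear)
G = 10*log10(1.1414048e+06) = 60.5744 dBi

60.5744 dBi
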